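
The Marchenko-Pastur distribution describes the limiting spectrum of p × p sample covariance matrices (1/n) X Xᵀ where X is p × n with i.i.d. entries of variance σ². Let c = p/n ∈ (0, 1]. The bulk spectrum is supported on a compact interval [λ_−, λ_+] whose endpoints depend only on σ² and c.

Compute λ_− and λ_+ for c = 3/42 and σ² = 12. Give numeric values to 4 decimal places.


c = 3/42 = 0.071429; √c = 0.267261.
λ_− = σ² (1 − √c)² = 12 · (1 − 0.267261)² = 12 · (0.732739)² = 6.442873.
λ_+ = σ² (1 + √c)² = 12 · (1 + 0.267261)² = 12 · (1.267261)² = 19.271413.

Rounded to 4 decimal places: λ_− ≈ 6.4429, λ_+ ≈ 19.2714.


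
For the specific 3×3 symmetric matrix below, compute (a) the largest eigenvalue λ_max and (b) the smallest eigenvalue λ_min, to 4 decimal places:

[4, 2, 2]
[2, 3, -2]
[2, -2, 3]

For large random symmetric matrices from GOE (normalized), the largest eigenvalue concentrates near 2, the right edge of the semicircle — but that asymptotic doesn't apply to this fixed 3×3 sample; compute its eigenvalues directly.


Since M is real symmetric, all three eigenvalues are real; they are the roots of det(λI − M) = λ³ − (tr M) λ² + s λ − det M, where s is the sum of the principal 2×2 minors.
tr M = 4 + 3 + 3 = 10.
s = (4·3 − 2²) + (4·3 − 2²) + (3·3 − (-2)²) = 8 + 8 + 5 = 21.
det M (expand along row 1) = 4·5 − 2·10 + 2·(-10) = -20.
Characteristic polynomial: λ³ − 10λ² + 21λ + 20 = 0.
Substitute λ = y + (tr M)/3 = y + 3.333333 to remove the quadratic term: y³ + p·y + q = 0 with p = s − (tr M)²/3 = -12.333333 and q = −2(tr M)³/27 + (tr M)·s/3 − det M = 15.925926.
Three real roots ⇒ use the trigonometric (Viète) form: r = 2√(−p/3) = 4.055175, φ = arccos(3q/(p·r)) = arccos(-0.955291) = 2.841440 rad.
y_k = r·cos(φ/3 − 2πk/3) for k = 0, 1, 2 gives y = 2.368229, 1.666667, -4.034895.
λ_k = y_k + 3.333333 gives λ = 5.7016, 5.0000, -0.7016 (check: the sum is 10.0000 = tr M).

Hence λ_max = 5.7016 and λ_min = -0.7016.


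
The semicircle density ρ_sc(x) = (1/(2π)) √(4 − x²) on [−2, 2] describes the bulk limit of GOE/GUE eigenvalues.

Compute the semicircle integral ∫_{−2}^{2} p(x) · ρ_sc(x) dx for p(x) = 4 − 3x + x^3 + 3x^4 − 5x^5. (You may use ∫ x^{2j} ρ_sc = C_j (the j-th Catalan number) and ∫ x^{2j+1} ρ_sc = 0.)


Write p(x) = Σ a_i x^i, split into monomials and integrate each against ρ_sc separately.
Using ∫ x^{2j} ρ_sc = C_j = (1/(j+1)) C(2j, j) (Catalan numbers) and ∫ x^{2j+1} ρ_sc = 0 (odd monomials vanish by symmetry):
  i = 0 (even): a_0 · C_{0} = 4 · 1 = 4
  i = 1 (odd): ∫ x^1 ρ_sc = 0 (vanishes)
  i = 3 (odd): ∫ x^3 ρ_sc = 0 (vanishes)
  i = 4 (even): a_4 · C_{2} = 3 · 2 = 6
  i = 5 (odd): ∫ x^5 ρ_sc = 0 (vanishes)

Summing the contributions: ∫_{−2}^{2} p(x) ρ_sc(x) dx = 4 + 6 = 10.


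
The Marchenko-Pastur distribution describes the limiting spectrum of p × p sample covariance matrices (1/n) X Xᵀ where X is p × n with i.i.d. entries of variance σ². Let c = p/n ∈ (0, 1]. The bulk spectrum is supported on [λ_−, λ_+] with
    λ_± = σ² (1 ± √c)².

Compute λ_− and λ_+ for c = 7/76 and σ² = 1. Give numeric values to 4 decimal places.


c = 7/76 = 0.092105; √c = 0.303488.
λ_− = σ² (1 − √c)² = 1 · (1 − 0.303488)² = 1 · (0.696512)² = 0.485128.
λ_+ = σ² (1 + √c)² = 1 · (1 + 0.303488)² = 1 · (1.303488)² = 1.699082.

Rounded to 4 decimal places: λ_− ≈ 0.4851, λ_+ ≈ 1.6991.


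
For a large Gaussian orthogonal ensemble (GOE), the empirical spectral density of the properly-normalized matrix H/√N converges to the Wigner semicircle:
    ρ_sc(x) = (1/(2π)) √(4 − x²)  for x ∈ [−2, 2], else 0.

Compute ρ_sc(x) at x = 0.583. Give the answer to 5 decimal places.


ρ_sc(x) = (1/(2π)) √(4 − x²). With x = 0.583:
  4 − x² = 4 − (0.583)² = 4 − 0.339889 = 3.660111.
  √(4 − x²) = 1.913142.
  1/(2π) = 0.159155.
  ρ_sc(0.583) = 0.159155 · 1.913142 = 0.304486.

Rounded to 5 decimal places: ρ_sc(0.583) ≈ 0.30449.


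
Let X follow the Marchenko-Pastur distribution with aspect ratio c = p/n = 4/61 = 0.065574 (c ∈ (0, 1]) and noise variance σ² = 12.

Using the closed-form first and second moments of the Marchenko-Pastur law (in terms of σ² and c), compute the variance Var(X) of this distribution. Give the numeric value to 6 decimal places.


Recall the MP moments m_1 = E[X] = σ² and m_2 = E[X²] = σ⁴ (1 + c).
m_1 = E[X] = σ² = 12, so m_1² = 144.
m_2 = E[X²] = σ⁴ (1 + c) = 144 · (1 + 0.065574) = 144 · 1.065574 = 153.442623.
(Note m_2 − m_1² simplifies to c · σ⁴ = 0.065574 · 144.)

Var(X) = m_2 − m_1² = 153.442623 − 144 = 9.442623.


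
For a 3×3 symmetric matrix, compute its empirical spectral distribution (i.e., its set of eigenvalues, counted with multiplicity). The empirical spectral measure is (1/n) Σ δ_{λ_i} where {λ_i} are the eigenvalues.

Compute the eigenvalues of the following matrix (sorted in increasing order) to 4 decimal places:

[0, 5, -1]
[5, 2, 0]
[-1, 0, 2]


Since M is real symmetric, all three eigenvalues are real; they are the roots of det(λI − M) = λ³ − (tr M) λ² + s λ − det M, where s is the sum of the principal 2×2 minors.
tr M = 0 + 2 + 2 = 4.
s = (0·2 − 5²) + (0·2 − (-1)²) + (2·2 − 0²) = -25 + (-1) + 4 = -22.
det M (expand along row 1) = 0·4 − 5·10 + (-1)·2 = -52.
Characteristic polynomial: λ³ − 4λ² − 22λ + 52 = 0.
Substitute λ = y + (tr M)/3 = y + 1.333333 to remove the quadratic term: y³ + p·y + q = 0 with p = s − (tr M)²/3 = -27.333333 and q = −2(tr M)³/27 + (tr M)·s/3 − det M = 17.925926.
Three real roots ⇒ use the trigonometric (Viète) form: r = 2√(−p/3) = 6.036923, φ = arccos(3q/(p·r)) = arccos(-0.325908) = 1.902768 rad.
y_k = r·cos(φ/3 − 2πk/3) for k = 0, 1, 2 gives y = 4.862819, 0.666667, -5.529486.
λ_k = y_k + 1.333333 gives λ = 6.1962, 2.0000, -4.1962 (check: the sum is 4.0000 = tr M).

Eigenvalues sorted in increasing order: [-4.1962, 2.0000, 6.1962].


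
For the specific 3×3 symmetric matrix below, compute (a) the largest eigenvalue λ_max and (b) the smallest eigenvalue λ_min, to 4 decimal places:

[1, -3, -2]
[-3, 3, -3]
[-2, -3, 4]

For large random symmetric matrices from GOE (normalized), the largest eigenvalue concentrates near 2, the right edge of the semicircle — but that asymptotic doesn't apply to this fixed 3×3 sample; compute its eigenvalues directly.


Since M is real symmetric, all three eigenvalues are real; they are the roots of det(λI − M) = λ³ − (tr M) λ² + s λ − det M, where s is the sum of the principal 2×2 minors.
tr M = 1 + 3 + 4 = 8.
s = (1·3 − (-3)²) + (1·4 − (-2)²) + (3·4 − (-3)²) = -6 + 0 + 3 = -3.
det M (expand along row 1) = 1·3 − (-3)·(-18) + (-2)·15 = -81.
Characteristic polynomial: λ³ − 8λ² − 3λ + 81 = 0.
Substitute λ = y + (tr M)/3 = y + 2.666667 to remove the quadratic term: y³ + p·y + q = 0 with p = s − (tr M)²/3 = -24.333333 and q = −2(tr M)³/27 + (tr M)·s/3 − det M = 35.074074.
Three real roots ⇒ use the trigonometric (Viète) form: r = 2√(−p/3) = 5.696002, φ = arccos(3q/(p·r)) = arccos(-0.759164) = 2.432824 rad.
y_k = r·cos(φ/3 − 2πk/3) for k = 0, 1, 2 gives y = 3.923499, 1.614275, -5.537774.
λ_k = y_k + 2.666667 gives λ = 6.5902, 4.2809, -2.8711 (check: the sum is 8.0000 = tr M).

Hence λ_max = 6.5902 and λ_min = -2.8711.


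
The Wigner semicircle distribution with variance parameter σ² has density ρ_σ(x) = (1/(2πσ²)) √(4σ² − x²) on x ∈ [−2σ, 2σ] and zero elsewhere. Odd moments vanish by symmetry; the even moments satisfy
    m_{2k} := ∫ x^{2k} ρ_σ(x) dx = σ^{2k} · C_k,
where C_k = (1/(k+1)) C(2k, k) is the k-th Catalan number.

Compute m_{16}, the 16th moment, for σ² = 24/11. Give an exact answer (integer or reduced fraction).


By the scaled semicircle moment identity, m_{2k} = σ^{2k} · C_k with k = 8.
C_8 = (1/(k+1)) · C(2k, k) = (1/9) · C(16, 8) = (1/9) · 12870 = 1430.
σ^{2k} = (σ²)^k = (24/11)^8 = 110075314176/214358881.

Therefore m_{16} = σ^{16} · C_8 = (110075314176/214358881) · 1430 = 14309790842880/19487171.


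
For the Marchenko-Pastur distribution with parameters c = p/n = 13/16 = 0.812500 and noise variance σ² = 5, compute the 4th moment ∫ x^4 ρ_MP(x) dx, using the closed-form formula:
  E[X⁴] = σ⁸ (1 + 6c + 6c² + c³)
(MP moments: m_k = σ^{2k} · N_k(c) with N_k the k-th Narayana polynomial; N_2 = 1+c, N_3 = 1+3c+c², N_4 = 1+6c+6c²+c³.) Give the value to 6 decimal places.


E[X⁴] = σ⁸ (1 + 6c + 6c² + c³) (fourth MP moment). With σ² = 5 (so σ⁸ = 625) and c = 13/16 = 0.812500: E[X⁴] = 625 · (1 + 6·0.812500 + 6·(0.812500)² + (0.812500)³) = 625 · 10.372314.

So E[X^4] = 6482.696533.


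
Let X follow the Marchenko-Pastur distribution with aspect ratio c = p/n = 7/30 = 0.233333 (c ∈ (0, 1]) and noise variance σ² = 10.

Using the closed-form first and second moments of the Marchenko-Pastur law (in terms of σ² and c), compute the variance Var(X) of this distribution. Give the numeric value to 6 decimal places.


Recall the MP moments m_1 = E[X] = σ² and m_2 = E[X²] = σ⁴ (1 + c).
m_1 = E[X] = σ² = 10, so m_1² = 100.
m_2 = E[X²] = σ⁴ (1 + c) = 100 · (1 + 0.233333) = 100 · 1.233333 = 123.333333.
(Note m_2 − m_1² simplifies to c · σ⁴ = 0.233333 · 100.)

Var(X) = m_2 − m_1² = 123.333333 − 100 = 23.333333.


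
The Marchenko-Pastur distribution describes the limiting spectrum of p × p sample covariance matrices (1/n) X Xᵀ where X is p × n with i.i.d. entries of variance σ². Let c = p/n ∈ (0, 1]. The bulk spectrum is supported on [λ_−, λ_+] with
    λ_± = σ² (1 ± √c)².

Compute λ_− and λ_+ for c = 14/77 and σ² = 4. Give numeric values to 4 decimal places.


c = 14/77 = 0.181818; √c = 0.426401.
λ_− = σ² (1 − √c)² = 4 · (1 − 0.426401)² = 4 · (0.573599)² = 1.316061.
λ_+ = σ² (1 + √c)² = 4 · (1 + 0.426401)² = 4 · (1.426401)² = 8.138484.

Rounded to 4 decimal places: λ_− ≈ 1.3161, λ_+ ≈ 8.1385.


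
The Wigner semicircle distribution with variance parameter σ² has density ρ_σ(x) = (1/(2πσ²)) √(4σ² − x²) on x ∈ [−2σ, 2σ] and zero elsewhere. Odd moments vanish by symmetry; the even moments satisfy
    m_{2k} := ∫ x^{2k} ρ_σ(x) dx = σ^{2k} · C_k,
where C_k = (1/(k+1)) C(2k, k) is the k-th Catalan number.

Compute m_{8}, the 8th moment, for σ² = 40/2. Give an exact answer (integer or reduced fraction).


By the scaled semicircle moment identity, m_{2k} = σ^{2k} · C_k with k = 4.
C_4 = (1/(k+1)) · C(2k, k) = (1/5) · C(8, 4) = (1/5) · 70 = 14.
σ^{2k} = (σ²)^k = (40/2)^4 = 160000.

Therefore m_{8} = σ^{8} · C_4 = 160000 · 14 = 2240000.


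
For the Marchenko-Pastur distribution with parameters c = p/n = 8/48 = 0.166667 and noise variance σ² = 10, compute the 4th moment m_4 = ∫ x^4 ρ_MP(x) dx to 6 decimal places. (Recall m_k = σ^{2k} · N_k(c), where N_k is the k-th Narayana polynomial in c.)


E[X⁴] = σ⁸ (1 + 6c + 6c² + c³) (fourth MP moment). With σ² = 10 (so σ⁸ = 10000) and c = 8/48 = 0.166667: E[X⁴] = 10000 · (1 + 6·0.166667 + 6·(0.166667)² + (0.166667)³) = 10000 · 2.171296.

So E[X^4] = 21712.962963.


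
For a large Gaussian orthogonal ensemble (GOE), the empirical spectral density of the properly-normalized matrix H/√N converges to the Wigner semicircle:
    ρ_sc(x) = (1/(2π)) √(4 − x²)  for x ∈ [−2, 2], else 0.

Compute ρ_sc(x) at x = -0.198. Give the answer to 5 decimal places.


ρ_sc(x) = (1/(2π)) √(4 − x²). With x = -0.198:
  4 − x² = 4 − (-0.198)² = 4 − 0.039204 = 3.960796.
  √(4 − x²) = 1.990175.
  1/(2π) = 0.159155.
  ρ_sc(-0.198) = 0.159155 · 1.990175 = 0.316746.

Rounded to 5 decimal places: ρ_sc(-0.198) ≈ 0.31675.


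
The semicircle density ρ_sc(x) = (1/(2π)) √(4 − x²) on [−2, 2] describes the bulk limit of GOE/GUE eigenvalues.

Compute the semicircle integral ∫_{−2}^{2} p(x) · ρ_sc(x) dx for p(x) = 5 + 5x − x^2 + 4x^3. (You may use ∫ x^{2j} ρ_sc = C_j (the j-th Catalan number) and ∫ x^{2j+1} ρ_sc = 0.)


Write p(x) = Σ a_i x^i, split into monomials and integrate each against ρ_sc separately.
Using ∫ x^{2j} ρ_sc = C_j = (1/(j+1)) C(2j, j) (Catalan numbers) and ∫ x^{2j+1} ρ_sc = 0 (odd monomials vanish by symmetry):
  i = 0 (even): a_0 · C_{0} = 5 · 1 = 5
  i = 1 (odd): ∫ x^1 ρ_sc = 0 (vanishes)
  i = 2 (even): a_2 · C_{1} = -1 · 1 = -1
  i = 3 (odd): ∫ x^3 ρ_sc = 0 (vanishes)

Summing the contributions: ∫_{−2}^{2} p(x) ρ_sc(x) dx = 5 + (-1) = 4.


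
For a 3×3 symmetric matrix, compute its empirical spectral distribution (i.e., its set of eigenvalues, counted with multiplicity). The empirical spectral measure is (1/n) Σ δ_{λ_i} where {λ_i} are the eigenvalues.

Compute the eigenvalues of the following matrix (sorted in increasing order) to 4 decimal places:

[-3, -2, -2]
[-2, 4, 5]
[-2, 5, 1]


Since M is real symmetric, all three eigenvalues are real; they are the roots of det(λI − M) = λ³ − (tr M) λ² + s λ − det M, where s is the sum of the principal 2×2 minors.
tr M = -3 + 4 + 1 = 2.
s = ((-3)·4 − (-2)²) + ((-3)·1 − (-2)²) + (4·1 − 5²) = -16 + (-7) + (-21) = -44.
det M (expand along row 1) = (-3)·(-21) − (-2)·8 + (-2)·(-2) = 83.
Characteristic polynomial: λ³ − 2λ² − 44λ − 83 = 0.
Substitute λ = y + (tr M)/3 = y + 0.666667 to remove the quadratic term: y³ + p·y + q = 0 with p = s − (tr M)²/3 = -45.333333 and q = −2(tr M)³/27 + (tr M)·s/3 − det M = -112.925926.
Three real roots ⇒ use the trigonometric (Viète) form: r = 2√(−p/3) = 7.774603, φ = arccos(3q/(p·r)) = arccos(0.961212) = 0.279434 rad.
y_k = r·cos(φ/3 − 2πk/3) for k = 0, 1, 2 gives y = 7.740901, -3.244214, -4.496687.
λ_k = y_k + 0.666667 gives λ = 8.4076, -2.5775, -3.8300 (check: the sum is 2.0000 = tr M).

Eigenvalues sorted in increasing order: [-3.8300, -2.5775, 8.4076].


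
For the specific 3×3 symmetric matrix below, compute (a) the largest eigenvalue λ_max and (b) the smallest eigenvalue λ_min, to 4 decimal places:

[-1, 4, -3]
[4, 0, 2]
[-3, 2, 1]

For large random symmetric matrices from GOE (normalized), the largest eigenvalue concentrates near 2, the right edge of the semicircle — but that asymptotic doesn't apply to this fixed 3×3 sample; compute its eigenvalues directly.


Since M is real symmetric, all three eigenvalues are real; they are the roots of det(λI − M) = λ³ − (tr M) λ² + s λ − det M, where s is the sum of the principal 2×2 minors.
tr M = -1 + 0 + 1 = 0.
s = ((-1)·0 − 4²) + ((-1)·1 − (-3)²) + (0·1 − 2²) = -16 + (-10) + (-4) = -30.
det M (expand along row 1) = (-1)·(-4) − 4·10 + (-3)·8 = -60.
Characteristic polynomial: λ³ − 30λ + 60 = 0.
Substitute λ = y + (tr M)/3 = y + 0.000000 to remove the quadratic term: y³ + p·y + q = 0 with p = s − (tr M)²/3 = -30.000000 and q = −2(tr M)³/27 + (tr M)·s/3 − det M = 60.000000.
Three real roots ⇒ use the trigonometric (Viète) form: r = 2√(−p/3) = 6.324555, φ = arccos(3q/(p·r)) = arccos(-0.948683) = 2.819842 rad.
y_k = r·cos(φ/3 − 2πk/3) for k = 0, 1, 2 gives y = 3.730416, 2.557800, -6.288216.
λ_k = y_k + 0.000000 gives λ = 3.7304, 2.5578, -6.2882 (check: the sum is 0.0000 = tr M).

Hence λ_max = 3.7304 and λ_min = -6.2882.


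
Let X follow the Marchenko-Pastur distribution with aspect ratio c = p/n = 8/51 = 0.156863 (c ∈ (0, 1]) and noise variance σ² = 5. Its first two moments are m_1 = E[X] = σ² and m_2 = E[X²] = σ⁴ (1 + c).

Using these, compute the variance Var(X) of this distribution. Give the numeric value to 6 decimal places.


m_1 = E[X] = σ² = 5, so m_1² = 25.
m_2 = E[X²] = σ⁴ (1 + c) = 25 · (1 + 0.156863) = 25 · 1.156863 = 28.921569.
(Note m_2 − m_1² simplifies to c · σ⁴ = 0.156863 · 25.)

Var(X) = m_2 − m_1² = 28.921569 − 25 = 3.921569.


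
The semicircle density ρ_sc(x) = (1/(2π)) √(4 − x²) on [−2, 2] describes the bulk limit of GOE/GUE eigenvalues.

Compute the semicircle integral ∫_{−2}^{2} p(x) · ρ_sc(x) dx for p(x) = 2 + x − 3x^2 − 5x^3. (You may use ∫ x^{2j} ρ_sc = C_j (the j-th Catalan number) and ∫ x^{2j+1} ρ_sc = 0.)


Write p(x) = Σ a_i x^i, split into monomials and integrate each against ρ_sc separately.
Using ∫ x^{2j} ρ_sc = C_j = (1/(j+1)) C(2j, j) (Catalan numbers) and ∫ x^{2j+1} ρ_sc = 0 (odd monomials vanish by symmetry):
  i = 0 (even): a_0 · C_{0} = 2 · 1 = 2
  i = 1 (odd): ∫ x^1 ρ_sc = 0 (vanishes)
  i = 2 (even): a_2 · C_{1} = -3 · 1 = -3
  i = 3 (odd): ∫ x^3 ρ_sc = 0 (vanishes)

Summing the contributions: ∫_{−2}^{2} p(x) ρ_sc(x) dx = 2 + (-3) = -1.


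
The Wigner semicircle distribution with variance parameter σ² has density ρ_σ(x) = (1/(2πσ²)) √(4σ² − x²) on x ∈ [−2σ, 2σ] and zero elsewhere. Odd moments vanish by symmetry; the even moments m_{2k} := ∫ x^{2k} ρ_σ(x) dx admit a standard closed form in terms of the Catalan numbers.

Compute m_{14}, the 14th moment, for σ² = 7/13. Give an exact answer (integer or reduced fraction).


By the scaled semicircle moment identity, m_{2k} = σ^{2k} · C_k with k = 7.
C_7 = (1/(k+1)) · C(2k, k) = (1/8) · C(14, 7) = (1/8) · 3432 = 429.
σ^{2k} = (σ²)^k = (7/13)^7 = 823543/62748517.

Therefore m_{14} = σ^{14} · C_7 = (823543/62748517) · 429 = 27176919/4826809.


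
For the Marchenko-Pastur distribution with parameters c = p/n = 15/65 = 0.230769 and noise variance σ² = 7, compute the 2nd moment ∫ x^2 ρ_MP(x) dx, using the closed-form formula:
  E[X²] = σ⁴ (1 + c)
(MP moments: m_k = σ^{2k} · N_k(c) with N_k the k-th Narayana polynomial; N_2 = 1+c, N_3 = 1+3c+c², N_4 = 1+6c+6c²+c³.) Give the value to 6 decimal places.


E[X²] = σ⁴ (1 + c) (second MP moment). With σ² = 7 (so σ⁴ = 49) and c = 15/65 = 0.230769: E[X²] = 49 · (1 + 0.230769) = 49 · 1.230769.

So E[X^2] = 60.307692.


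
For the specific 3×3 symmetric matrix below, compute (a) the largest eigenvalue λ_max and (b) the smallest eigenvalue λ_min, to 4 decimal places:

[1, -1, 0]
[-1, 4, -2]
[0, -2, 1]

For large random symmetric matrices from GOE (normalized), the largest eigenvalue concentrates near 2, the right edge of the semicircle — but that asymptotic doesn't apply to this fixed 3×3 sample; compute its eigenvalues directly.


Since M is real symmetric, all three eigenvalues are real; they are the roots of det(λI − M) = λ³ − (tr M) λ² + s λ − det M, where s is the sum of the principal 2×2 minors.
tr M = 1 + 4 + 1 = 6.
s = (1·4 − (-1)²) + (1·1 − 0²) + (4·1 − (-2)²) = 3 + 1 + 0 = 4.
det M (expand along row 1) = 1·0 − (-1)·(-1) + 0·2 = -1.
Characteristic polynomial: λ³ − 6λ² + 4λ + 1 = 0.
Substitute λ = y + (tr M)/3 = y + 2.000000 to remove the quadratic term: y³ + p·y + q = 0 with p = s − (tr M)²/3 = -8.000000 and q = −2(tr M)³/27 + (tr M)·s/3 − det M = -7.000000.
Three real roots ⇒ use the trigonometric (Viète) form: r = 2√(−p/3) = 3.265986, φ = arccos(3q/(p·r)) = arccos(0.803739) = 0.637244 rad.
y_k = r·cos(φ/3 − 2πk/3) for k = 0, 1, 2 gives y = 3.192582, -1.000000, -2.192582.
λ_k = y_k + 2.000000 gives λ = 5.1926, 1.0000, -0.1926 (check: the sum is 6.0000 = tr M).

Hence λ_max = 5.1926 and λ_min = -0.1926.


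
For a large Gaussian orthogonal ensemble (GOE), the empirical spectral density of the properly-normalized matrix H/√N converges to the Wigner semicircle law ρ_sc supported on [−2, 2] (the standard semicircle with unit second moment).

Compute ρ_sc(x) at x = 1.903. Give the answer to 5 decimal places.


ρ_sc(x) = (1/(2π)) √(4 − x²). With x = 1.903:
  4 − x² = 4 − (1.903)² = 4 − 3.621409 = 0.378591.
  √(4 − x²) = 0.615297.
  1/(2π) = 0.159155.
  ρ_sc(1.903) = 0.159155 · 0.615297 = 0.097928.

Rounded to 5 decimal places: ρ_sc(1.903) ≈ 0.09793.


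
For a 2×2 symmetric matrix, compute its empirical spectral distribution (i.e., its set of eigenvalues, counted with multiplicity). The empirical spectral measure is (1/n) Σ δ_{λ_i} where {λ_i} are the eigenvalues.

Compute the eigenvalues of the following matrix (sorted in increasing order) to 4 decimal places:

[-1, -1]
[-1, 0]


Since M is real symmetric, both eigenvalues are real; they are the roots of det(λI − M) = λ² − (tr M) λ + det M.
tr M = -1 + 0 = -1.
det M = (-1)·0 − (-1)² = 0 − 1 = -1.
Characteristic polynomial: λ² + λ − 1 = 0.
Discriminant Δ = (tr M)² − 4·det M = 1 − (-4) = 5; √Δ = 2.236068.
λ = (tr M ± √Δ)/2 = (-1 ± 2.236068)/2, giving (tr M − √Δ)/2 = -1.6180 and (tr M + √Δ)/2 = 0.6180.

Eigenvalues sorted in increasing order: [-1.6180, 0.6180].


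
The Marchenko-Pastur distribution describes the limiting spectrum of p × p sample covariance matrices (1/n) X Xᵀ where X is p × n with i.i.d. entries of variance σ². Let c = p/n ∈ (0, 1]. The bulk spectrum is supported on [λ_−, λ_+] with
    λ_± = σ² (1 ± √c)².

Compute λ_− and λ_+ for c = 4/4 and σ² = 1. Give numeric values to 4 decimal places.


c = 4/4 = 1.000000; √c = 1.000000.
λ_− = σ² (1 − √c)² = 1 · (1 − 1.000000)² = 1 · (0.000000)² = 0.000000.
λ_+ = σ² (1 + √c)² = 1 · (1 + 1.000000)² = 1 · (2.000000)² = 4.000000.

Rounded to 4 decimal places: λ_− ≈ 0.0000, λ_+ ≈ 4.0000.


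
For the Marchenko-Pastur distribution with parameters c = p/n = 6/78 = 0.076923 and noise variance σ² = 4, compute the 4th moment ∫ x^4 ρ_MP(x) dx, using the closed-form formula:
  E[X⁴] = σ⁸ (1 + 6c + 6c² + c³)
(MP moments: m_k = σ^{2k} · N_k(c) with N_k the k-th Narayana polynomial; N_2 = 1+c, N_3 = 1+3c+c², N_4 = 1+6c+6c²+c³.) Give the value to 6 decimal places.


E[X⁴] = σ⁸ (1 + 6c + 6c² + c³) (fourth MP moment). With σ² = 4 (so σ⁸ = 256) and c = 6/78 = 0.076923: E[X⁴] = 256 · (1 + 6·0.076923 + 6·(0.076923)² + (0.076923)³) = 256 · 1.497497.

So E[X^4] = 383.359126.


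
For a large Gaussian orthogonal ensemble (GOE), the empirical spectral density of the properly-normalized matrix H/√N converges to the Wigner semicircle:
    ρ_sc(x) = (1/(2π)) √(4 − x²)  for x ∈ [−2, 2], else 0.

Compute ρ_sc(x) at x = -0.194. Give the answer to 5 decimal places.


ρ_sc(x) = (1/(2π)) √(4 − x²). With x = -0.194:
  4 − x² = 4 − (-0.194)² = 4 − 0.037636 = 3.962364.
  √(4 − x²) = 1.990569.
  1/(2π) = 0.159155.
  ρ_sc(-0.194) = 0.159155 · 1.990569 = 0.316809.

Rounded to 5 decimal places: ρ_sc(-0.194) ≈ 0.31681.


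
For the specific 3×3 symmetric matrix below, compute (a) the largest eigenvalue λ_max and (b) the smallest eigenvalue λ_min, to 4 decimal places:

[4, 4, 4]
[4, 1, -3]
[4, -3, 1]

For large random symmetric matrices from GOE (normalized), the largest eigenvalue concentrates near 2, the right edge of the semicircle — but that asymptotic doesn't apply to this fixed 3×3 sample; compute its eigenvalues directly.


Since M is real symmetric, all three eigenvalues are real; they are the roots of det(λI − M) = λ³ − (tr M) λ² + s λ − det M, where s is the sum of the principal 2×2 minors.
tr M = 4 + 1 + 1 = 6.
s = (4·1 − 4²) + (4·1 − 4²) + (1·1 − (-3)²) = -12 + (-12) + (-8) = -32.
det M (expand along row 1) = 4·(-8) − 4·16 + 4·(-16) = -160.
Characteristic polynomial: λ³ − 6λ² − 32λ + 160 = 0.
Substitute λ = y + (tr M)/3 = y + 2.000000 to remove the quadratic term: y³ + p·y + q = 0 with p = s − (tr M)²/3 = -44.000000 and q = −2(tr M)³/27 + (tr M)·s/3 − det M = 80.000000.
Three real roots ⇒ use the trigonometric (Viète) form: r = 2√(−p/3) = 7.659417, φ = arccos(3q/(p·r)) = arccos(-0.712136) = 2.363332 rad.
y_k = r·cos(φ/3 − 2πk/3) for k = 0, 1, 2 gives y = 5.403124, 2.000000, -7.403124.
λ_k = y_k + 2.000000 gives λ = 7.4031, 4.0000, -5.4031 (check: the sum is 6.0000 = tr M).

Hence λ_max = 7.4031 and λ_min = -5.4031.


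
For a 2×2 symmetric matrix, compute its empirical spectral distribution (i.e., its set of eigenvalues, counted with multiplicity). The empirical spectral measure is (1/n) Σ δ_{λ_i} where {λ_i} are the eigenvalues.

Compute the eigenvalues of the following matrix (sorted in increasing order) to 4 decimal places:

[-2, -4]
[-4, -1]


Since M is real symmetric, both eigenvalues are real; they are the roots of det(λI − M) = λ² − (tr M) λ + det M.
tr M = -2 + (-1) = -3.
det M = (-2)·(-1) − (-4)² = 2 − 16 = -14.
Characteristic polynomial: λ² + 3λ − 14 = 0.
Discriminant Δ = (tr M)² − 4·det M = 9 − (-56) = 65; √Δ = 8.062258.
λ = (tr M ± √Δ)/2 = (-3 ± 8.062258)/2, giving (tr M − √Δ)/2 = -5.5311 and (tr M + √Δ)/2 = 2.5311.

Eigenvalues sorted in increasing order: [-5.5311, 2.5311].


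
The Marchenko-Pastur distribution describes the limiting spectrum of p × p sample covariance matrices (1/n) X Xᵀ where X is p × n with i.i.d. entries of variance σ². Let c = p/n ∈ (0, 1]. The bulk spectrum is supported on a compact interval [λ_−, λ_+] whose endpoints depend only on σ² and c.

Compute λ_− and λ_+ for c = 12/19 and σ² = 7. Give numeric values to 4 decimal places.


c = 12/19 = 0.631579; √c = 0.794719.
λ_− = σ² (1 − √c)² = 7 · (1 − 0.794719)² = 7 · (0.205281)² = 0.294981.
λ_+ = σ² (1 + √c)² = 7 · (1 + 0.794719)² = 7 · (1.794719)² = 22.547124.

Rounded to 4 decimal places: λ_− ≈ 0.2950, λ_+ ≈ 22.5471.


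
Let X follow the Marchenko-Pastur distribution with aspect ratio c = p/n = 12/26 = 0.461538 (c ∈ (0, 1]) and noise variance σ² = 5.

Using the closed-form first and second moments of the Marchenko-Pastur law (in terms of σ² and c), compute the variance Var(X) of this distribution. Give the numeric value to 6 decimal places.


Recall the MP moments m_1 = E[X] = σ² and m_2 = E[X²] = σ⁴ (1 + c).
m_1 = E[X] = σ² = 5, so m_1² = 25.
m_2 = E[X²] = σ⁴ (1 + c) = 25 · (1 + 0.461538) = 25 · 1.461538 = 36.538462.
(Note m_2 − m_1² simplifies to c · σ⁴ = 0.461538 · 25.)

Var(X) = m_2 − m_1² = 36.538462 − 25 = 11.538462.


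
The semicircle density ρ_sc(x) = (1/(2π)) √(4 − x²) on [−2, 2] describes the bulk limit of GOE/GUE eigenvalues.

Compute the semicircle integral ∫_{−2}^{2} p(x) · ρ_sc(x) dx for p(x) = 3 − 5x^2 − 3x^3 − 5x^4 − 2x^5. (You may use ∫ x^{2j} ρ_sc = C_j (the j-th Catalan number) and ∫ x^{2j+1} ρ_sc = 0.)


Write p(x) = Σ a_i x^i, split into monomials and integrate each against ρ_sc separately.
Using ∫ x^{2j} ρ_sc = C_j = (1/(j+1)) C(2j, j) (Catalan numbers) and ∫ x^{2j+1} ρ_sc = 0 (odd monomials vanish by symmetry):
  i = 0 (even): a_0 · C_{0} = 3 · 1 = 3
  i = 2 (even): a_2 · C_{1} = -5 · 1 = -5
  i = 3 (odd): ∫ x^3 ρ_sc = 0 (vanishes)
  i = 4 (even): a_4 · C_{2} = -5 · 2 = -10
  i = 5 (odd): ∫ x^5 ρ_sc = 0 (vanishes)

Summing the contributions: ∫_{−2}^{2} p(x) ρ_sc(x) dx = 3 + (-5) + (-10) = -12.


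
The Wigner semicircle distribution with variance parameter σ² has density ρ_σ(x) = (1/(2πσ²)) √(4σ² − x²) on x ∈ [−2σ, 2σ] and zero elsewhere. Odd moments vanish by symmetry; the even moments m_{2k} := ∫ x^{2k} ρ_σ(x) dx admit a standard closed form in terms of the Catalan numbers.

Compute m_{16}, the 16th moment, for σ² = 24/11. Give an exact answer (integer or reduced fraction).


By the scaled semicircle moment identity, m_{2k} = σ^{2k} · C_k with k = 8.
C_8 = (1/(k+1)) · C(2k, k) = (1/9) · C(16, 8) = (1/9) · 12870 = 1430.
σ^{2k} = (σ²)^k = (24/11)^8 = 110075314176/214358881.

Therefore m_{16} = σ^{16} · C_8 = (110075314176/214358881) · 1430 = 14309790842880/19487171.


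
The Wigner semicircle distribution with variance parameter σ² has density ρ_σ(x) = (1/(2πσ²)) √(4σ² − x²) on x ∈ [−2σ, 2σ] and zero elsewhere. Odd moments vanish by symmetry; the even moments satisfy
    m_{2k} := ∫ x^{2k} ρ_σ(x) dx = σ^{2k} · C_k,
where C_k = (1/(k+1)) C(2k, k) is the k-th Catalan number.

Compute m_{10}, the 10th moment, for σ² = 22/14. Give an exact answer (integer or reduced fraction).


By the scaled semicircle moment identity, m_{2k} = σ^{2k} · C_k with k = 5.
C_5 = (1/(k+1)) · C(2k, k) = (1/6) · C(10, 5) = (1/6) · 252 = 42.
σ^{2k} = (σ²)^k = (22/14)^5 = 161051/16807.

Therefore m_{10} = σ^{10} · C_5 = (161051/16807) · 42 = 966306/2401.


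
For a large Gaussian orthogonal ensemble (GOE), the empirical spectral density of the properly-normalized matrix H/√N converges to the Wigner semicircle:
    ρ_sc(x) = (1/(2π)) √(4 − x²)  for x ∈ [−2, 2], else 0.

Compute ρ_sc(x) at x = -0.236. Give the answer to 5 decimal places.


ρ_sc(x) = (1/(2π)) √(4 − x²). With x = -0.236:
  4 − x² = 4 − (-0.236)² = 4 − 0.055696 = 3.944304.
  √(4 − x²) = 1.986027.
  1/(2π) = 0.159155.
  ρ_sc(-0.236) = 0.159155 · 1.986027 = 0.316086.

Rounded to 5 decimal places: ρ_sc(-0.236) ≈ 0.31609.


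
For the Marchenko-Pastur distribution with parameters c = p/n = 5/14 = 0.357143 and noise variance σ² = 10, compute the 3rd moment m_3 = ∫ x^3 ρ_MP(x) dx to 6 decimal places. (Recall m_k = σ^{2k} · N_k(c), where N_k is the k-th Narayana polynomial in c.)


E[X³] = σ⁶ (1 + 3c + c²) (third MP moment). With σ² = 10 (so σ⁶ = 1000) and c = 5/14 = 0.357143: E[X³] = 1000 · (1 + 3·0.357143 + (0.357143)²) = 1000 · 2.198980.

So E[X^3] = 2198.979592.


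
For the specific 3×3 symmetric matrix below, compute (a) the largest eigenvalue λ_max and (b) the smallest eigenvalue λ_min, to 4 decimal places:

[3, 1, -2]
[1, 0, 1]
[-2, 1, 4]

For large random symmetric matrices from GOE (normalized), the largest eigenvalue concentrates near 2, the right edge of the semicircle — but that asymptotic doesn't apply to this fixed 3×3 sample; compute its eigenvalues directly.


Since M is real symmetric, all three eigenvalues are real; they are the roots of det(λI − M) = λ³ − (tr M) λ² + s λ − det M, where s is the sum of the principal 2×2 minors.
tr M = 3 + 0 + 4 = 7.
s = (3·0 − 1²) + (3·4 − (-2)²) + (0·4 − 1²) = -1 + 8 + (-1) = 6.
det M (expand along row 1) = 3·(-1) − 1·6 + (-2)·1 = -11.
Characteristic polynomial: λ³ − 7λ² + 6λ + 11 = 0.
Substitute λ = y + (tr M)/3 = y + 2.333333 to remove the quadratic term: y³ + p·y + q = 0 with p = s − (tr M)²/3 = -10.333333 and q = −2(tr M)³/27 + (tr M)·s/3 − det M = -0.407407.
Three real roots ⇒ use the trigonometric (Viète) form: r = 2√(−p/3) = 3.711843, φ = arccos(3q/(p·r)) = arccos(0.031865) = 1.538925 rad.
y_k = r·cos(φ/3 − 2πk/3) for k = 0, 1, 2 gives y = 3.234085, -0.039432, -3.194653.
λ_k = y_k + 2.333333 gives λ = 5.5674, 2.2939, -0.8613 (check: the sum is 7.0000 = tr M).

Hence λ_max = 5.5674 and λ_min = -0.8613.


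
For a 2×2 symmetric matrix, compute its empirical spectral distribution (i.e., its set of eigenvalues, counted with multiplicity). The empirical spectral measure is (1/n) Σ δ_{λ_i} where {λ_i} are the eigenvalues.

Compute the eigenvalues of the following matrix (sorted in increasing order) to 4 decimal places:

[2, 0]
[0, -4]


Since M is real symmetric, both eigenvalues are real; they are the roots of det(λI − M) = λ² − (tr M) λ + det M.
tr M = 2 + (-4) = -2.
det M = 2·(-4) − 0² = -8 − 0 = -8.
Characteristic polynomial: λ² + 2λ − 8 = 0.
Discriminant Δ = (tr M)² − 4·det M = 4 − (-32) = 36; √Δ = 6.000000.
λ = (tr M ± √Δ)/2 = (-2 ± 6.000000)/2, giving (tr M − √Δ)/2 = -4.0000 and (tr M + √Δ)/2 = 2.0000.

Eigenvalues sorted in increasing order: [-4.0000, 2.0000].


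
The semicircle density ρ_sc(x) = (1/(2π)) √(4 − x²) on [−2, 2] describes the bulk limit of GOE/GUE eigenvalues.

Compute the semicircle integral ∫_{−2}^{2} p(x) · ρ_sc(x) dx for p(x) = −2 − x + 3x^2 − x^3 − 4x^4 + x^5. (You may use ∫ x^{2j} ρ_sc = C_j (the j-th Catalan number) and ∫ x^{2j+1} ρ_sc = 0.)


Write p(x) = Σ a_i x^i, split into monomials and integrate each against ρ_sc separately.
Using ∫ x^{2j} ρ_sc = C_j = (1/(j+1)) C(2j, j) (Catalan numbers) and ∫ x^{2j+1} ρ_sc = 0 (odd monomials vanish by symmetry):
  i = 0 (even): a_0 · C_{0} = -2 · 1 = -2
  i = 1 (odd): ∫ x^1 ρ_sc = 0 (vanishes)
  i = 2 (even): a_2 · C_{1} = 3 · 1 = 3
  i = 3 (odd): ∫ x^3 ρ_sc = 0 (vanishes)
  i = 4 (even): a_4 · C_{2} = -4 · 2 = -8
  i = 5 (odd): ∫ x^5 ρ_sc = 0 (vanishes)

Summing the contributions: ∫_{−2}^{2} p(x) ρ_sc(x) dx = (-2) + 3 + (-8) = -7.


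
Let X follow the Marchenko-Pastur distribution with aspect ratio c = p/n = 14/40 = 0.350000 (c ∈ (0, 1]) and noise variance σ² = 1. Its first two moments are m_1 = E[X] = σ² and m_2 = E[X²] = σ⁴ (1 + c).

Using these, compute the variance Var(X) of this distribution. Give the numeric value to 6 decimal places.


m_1 = E[X] = σ² = 1, so m_1² = 1.
m_2 = E[X²] = σ⁴ (1 + c) = 1 · (1 + 0.350000) = 1 · 1.350000 = 1.350000.
(Note m_2 − m_1² simplifies to c · σ⁴ = 0.350000 · 1.)

Var(X) = m_2 − m_1² = 1.350000 − 1 = 0.350000.


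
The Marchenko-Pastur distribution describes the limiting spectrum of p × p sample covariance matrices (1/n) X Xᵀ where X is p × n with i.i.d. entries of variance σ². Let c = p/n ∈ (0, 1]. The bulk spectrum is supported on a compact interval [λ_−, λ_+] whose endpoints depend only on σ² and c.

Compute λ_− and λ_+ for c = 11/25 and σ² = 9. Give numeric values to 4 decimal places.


c = 11/25 = 0.440000; √c = 0.663325.
λ_− = σ² (1 − √c)² = 9 · (1 − 0.663325)² = 9 · (0.336675)² = 1.020151.
λ_+ = σ² (1 + √c)² = 9 · (1 + 0.663325)² = 9 · (1.663325)² = 24.899849.

Rounded to 4 decimal places: λ_− ≈ 1.0202, λ_+ ≈ 24.8998.


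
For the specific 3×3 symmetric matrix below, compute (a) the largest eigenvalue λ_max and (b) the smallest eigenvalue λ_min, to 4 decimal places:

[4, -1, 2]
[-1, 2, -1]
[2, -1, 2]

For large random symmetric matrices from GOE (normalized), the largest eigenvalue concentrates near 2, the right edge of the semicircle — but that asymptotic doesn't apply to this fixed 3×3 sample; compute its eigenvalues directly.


Since M is real symmetric, all three eigenvalues are real; they are the roots of det(λI − M) = λ³ − (tr M) λ² + s λ − det M, where s is the sum of the principal 2×2 minors.
tr M = 4 + 2 + 2 = 8.
s = (4·2 − (-1)²) + (4·2 − 2²) + (2·2 − (-1)²) = 7 + 4 + 3 = 14.
det M (expand along row 1) = 4·3 − (-1)·0 + 2·(-3) = 6.
Characteristic polynomial: λ³ − 8λ² + 14λ − 6 = 0.
Substitute λ = y + (tr M)/3 = y + 2.666667 to remove the quadratic term: y³ + p·y + q = 0 with p = s − (tr M)²/3 = -7.333333 and q = −2(tr M)³/27 + (tr M)·s/3 − det M = -6.592593.
Three real roots ⇒ use the trigonometric (Viète) form: r = 2√(−p/3) = 3.126944, φ = arccos(3q/(p·r)) = arccos(0.862494) = 0.530619 rad.
y_k = r·cos(φ/3 − 2πk/3) for k = 0, 1, 2 gives y = 3.078159, -1.062599, -2.015561.
λ_k = y_k + 2.666667 gives λ = 5.7448, 1.6041, 0.6511 (check: the sum is 8.0000 = tr M).

Hence λ_max = 5.7448 and λ_min = 0.6511.


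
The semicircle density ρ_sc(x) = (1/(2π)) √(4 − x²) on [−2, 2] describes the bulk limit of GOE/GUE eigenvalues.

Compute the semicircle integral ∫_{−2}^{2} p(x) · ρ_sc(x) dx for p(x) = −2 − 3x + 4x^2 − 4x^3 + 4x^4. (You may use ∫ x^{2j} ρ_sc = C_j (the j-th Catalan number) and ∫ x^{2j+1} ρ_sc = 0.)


Write p(x) = Σ a_i x^i, split into monomials and integrate each against ρ_sc separately.
Using ∫ x^{2j} ρ_sc = C_j = (1/(j+1)) C(2j, j) (Catalan numbers) and ∫ x^{2j+1} ρ_sc = 0 (odd monomials vanish by symmetry):
  i = 0 (even): a_0 · C_{0} = -2 · 1 = -2
  i = 1 (odd): ∫ x^1 ρ_sc = 0 (vanishes)
  i = 2 (even): a_2 · C_{1} = 4 · 1 = 4
  i = 3 (odd): ∫ x^3 ρ_sc = 0 (vanishes)
  i = 4 (even): a_4 · C_{2} = 4 · 2 = 8

Summing the contributions: ∫_{−2}^{2} p(x) ρ_sc(x) dx = (-2) + 4 + 8 = 10.


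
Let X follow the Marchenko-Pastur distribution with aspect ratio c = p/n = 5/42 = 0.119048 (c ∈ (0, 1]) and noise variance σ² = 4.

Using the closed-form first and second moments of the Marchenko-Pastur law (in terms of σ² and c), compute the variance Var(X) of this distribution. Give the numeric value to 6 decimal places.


Recall the MP moments m_1 = E[X] = σ² and m_2 = E[X²] = σ⁴ (1 + c).
m_1 = E[X] = σ² = 4, so m_1² = 16.
m_2 = E[X²] = σ⁴ (1 + c) = 16 · (1 + 0.119048) = 16 · 1.119048 = 17.904762.
(Note m_2 − m_1² simplifies to c · σ⁴ = 0.119048 · 16.)

Var(X) = m_2 − m_1² = 17.904762 − 16 = 1.904762.


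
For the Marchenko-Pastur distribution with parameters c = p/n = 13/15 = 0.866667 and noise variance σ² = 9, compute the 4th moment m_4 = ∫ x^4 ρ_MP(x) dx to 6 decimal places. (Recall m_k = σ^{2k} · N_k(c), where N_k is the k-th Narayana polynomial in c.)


E[X⁴] = σ⁸ (1 + 6c + 6c² + c³) (fourth MP moment). With σ² = 9 (so σ⁸ = 6561) and c = 13/15 = 0.866667: E[X⁴] = 6561 · (1 + 6·0.866667 + 6·(0.866667)² + (0.866667)³) = 6561 · 11.357630.

So E[X^4] = 74517.408000.


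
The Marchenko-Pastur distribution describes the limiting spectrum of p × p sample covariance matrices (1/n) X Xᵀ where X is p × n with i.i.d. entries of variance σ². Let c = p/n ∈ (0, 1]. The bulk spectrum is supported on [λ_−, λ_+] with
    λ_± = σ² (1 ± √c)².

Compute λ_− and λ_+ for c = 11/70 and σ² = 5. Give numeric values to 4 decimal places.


c = 11/70 = 0.157143; √c = 0.396412.
λ_− = σ² (1 − √c)² = 5 · (1 − 0.396412)² = 5 · (0.603588)² = 1.821589.
λ_+ = σ² (1 + √c)² = 5 · (1 + 0.396412)² = 5 · (1.396412)² = 9.749839.

Rounded to 4 decimal places: λ_− ≈ 1.8216, λ_+ ≈ 9.7498.


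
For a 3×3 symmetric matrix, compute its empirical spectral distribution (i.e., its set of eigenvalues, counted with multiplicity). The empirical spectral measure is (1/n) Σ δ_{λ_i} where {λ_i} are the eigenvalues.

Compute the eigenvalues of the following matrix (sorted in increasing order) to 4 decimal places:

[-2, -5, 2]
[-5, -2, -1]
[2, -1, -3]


Since M is real symmetric, all three eigenvalues are real; they are the roots of det(λI − M) = λ³ − (tr M) λ² + s λ − det M, where s is the sum of the principal 2×2 minors.
tr M = -2 + (-2) + (-3) = -7.
s = ((-2)·(-2) − (-5)²) + ((-2)·(-3) − 2²) + ((-2)·(-3) − (-1)²) = -21 + 2 + 5 = -14.
det M (expand along row 1) = (-2)·5 − (-5)·17 + 2·9 = 93.
Characteristic polynomial: λ³ + 7λ² − 14λ − 93 = 0.
Substitute λ = y + (tr M)/3 = y − 2.333333 to remove the quadratic term: y³ + p·y + q = 0 with p = s − (tr M)²/3 = -30.333333 and q = −2(tr M)³/27 + (tr M)·s/3 − det M = -34.925926.
Three real roots ⇒ use the trigonometric (Viète) form: r = 2√(−p/3) = 6.359595, φ = arccos(3q/(p·r)) = arccos(0.543150) = 0.996612 rad.
y_k = r·cos(φ/3 − 2πk/3) for k = 0, 1, 2 gives y = 6.011889, -1.209775, -4.802114.
λ_k = y_k − 2.333333 gives λ = 3.6786, -3.5431, -7.1354 (check: the sum is -7.0000 = tr M).

Eigenvalues sorted in increasing order: [-7.1354, -3.5431, 3.6786].


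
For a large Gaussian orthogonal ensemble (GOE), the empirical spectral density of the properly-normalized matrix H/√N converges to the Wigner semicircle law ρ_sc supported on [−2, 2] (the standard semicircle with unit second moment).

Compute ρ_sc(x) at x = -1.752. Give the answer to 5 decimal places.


ρ_sc(x) = (1/(2π)) √(4 − x²). With x = -1.752:
  4 − x² = 4 − (-1.752)² = 4 − 3.069504 = 0.930496.
  √(4 − x²) = 0.964622.
  1/(2π) = 0.159155.
  ρ_sc(-1.752) = 0.159155 · 0.964622 = 0.153524.

Rounded to 5 decimal places: ρ_sc(-1.752) ≈ 0.15352.


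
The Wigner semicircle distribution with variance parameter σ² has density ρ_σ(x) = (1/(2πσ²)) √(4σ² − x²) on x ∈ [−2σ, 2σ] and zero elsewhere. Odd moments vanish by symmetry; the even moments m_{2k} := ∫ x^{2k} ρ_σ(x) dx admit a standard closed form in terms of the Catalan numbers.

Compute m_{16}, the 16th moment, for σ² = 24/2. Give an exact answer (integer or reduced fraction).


By the scaled semicircle moment identity, m_{2k} = σ^{2k} · C_k with k = 8.
C_8 = (1/(k+1)) · C(2k, k) = (1/9) · C(16, 8) = (1/9) · 12870 = 1430.
σ^{2k} = (σ²)^k = (24/2)^8 = 429981696.

Therefore m_{16} = σ^{16} · C_8 = 429981696 · 1430 = 614873825280.
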